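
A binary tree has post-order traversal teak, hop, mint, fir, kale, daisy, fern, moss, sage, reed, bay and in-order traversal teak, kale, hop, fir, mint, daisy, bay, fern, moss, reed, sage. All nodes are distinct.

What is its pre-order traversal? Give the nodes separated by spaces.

The last element of post-order is the root; it splits in-order into left and right subtrees.
Root bay: left subtree has 6 nodes {teak, kale, hop, fir, mint, daisy}, right has 4 {fern, moss, reed, sage}.
  Root daisy: left subtree has 5 nodes {teak, kale, hop, fir, mint}, right has 0 { }.
    Root kale: left subtree has 1 node {teak}, right has 3 {hop, fir, mint}.
      Root fir: left subtree has 1 node {hop}, right has 1 {mint}.
  Root reed: left subtree has 2 nodes {fern, moss}, right has 1 {sage}.
    Root moss: left subtree has 1 node {fern}, right has 0 { }.

bay daisy kale teak fir hop mint reed moss fern sage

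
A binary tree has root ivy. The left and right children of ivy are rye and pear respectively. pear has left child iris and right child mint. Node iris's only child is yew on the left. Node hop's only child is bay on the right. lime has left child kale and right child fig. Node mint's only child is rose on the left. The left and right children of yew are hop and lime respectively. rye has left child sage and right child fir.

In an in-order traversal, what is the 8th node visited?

kale

In-order visits the left subtree, then the node, then the right subtree.
At ivy: go left to rye.
  At rye: go left to sage.
    sage is a leaf — visit sage.
  Visit rye.
  At rye: go right to fir.
    fir is a leaf — visit fir.
Visit ivy.
At ivy: go right to pear.
  At pear: go left to iris.
    At iris: go left to yew.
      At yew: go left to hop.
        At hop: no left child.
        Visit hop.
        At hop: go right to bay.
          bay is a leaf — visit bay.
      Visit yew.
      At yew: go right to lime.
        At lime: go left to kale.
          kale is a leaf — visit kale.
        Visit lime.
        At lime: go right to fig.
          fig is a leaf — visit fig.
    Visit iris.
    At iris: no right child.
  Visit pear.
  At pear: go right to mint.
    At mint: go left to rose.
      rose is a leaf — visit rose.
    Visit mint.
    At mint: no right child.
Full in-order sequence: sage, rye, fir, ivy, hop, bay, yew, kale, lime, fig, iris, pear, rose, mint.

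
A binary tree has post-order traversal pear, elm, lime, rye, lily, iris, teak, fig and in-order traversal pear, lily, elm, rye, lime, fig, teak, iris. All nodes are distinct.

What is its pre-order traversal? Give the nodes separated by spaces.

The last element of post-order is the root; it splits in-order into left and right subtrees.
Root fig: left subtree has 5 nodes {pear, lily, elm, rye, lime}, right has 2 {teak, iris}.
  Root lily: left subtree has 1 node {pear}, right has 3 {elm, rye, lime}.
    Root rye: left subtree has 1 node {elm}, right has 1 {lime}.
  Root teak: left subtree has 0 nodes { }, right has 1 {iris}.

fig lily pear rye elm lime teak iris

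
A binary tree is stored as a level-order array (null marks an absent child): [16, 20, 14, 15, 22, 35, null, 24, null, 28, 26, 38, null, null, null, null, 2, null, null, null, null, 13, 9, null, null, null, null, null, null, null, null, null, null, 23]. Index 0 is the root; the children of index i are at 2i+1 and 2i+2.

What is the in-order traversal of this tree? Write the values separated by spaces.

24 23 2 15 20 28 22 13 26 9 16 38 35 14

In-order visits the left subtree, then the node, then the right subtree.
At 16: go left to 20.
  At 20: go left to 15.
    At 15: go left to 24.
      At 24: no left child.
      Visit 24.
      At 24: go right to 2.
        At 2: go left to 23.
          23 is a leaf — visit 23.
        Visit 2.
        At 2: no right child.
    Visit 15.
    At 15: no right child.
  Visit 20.
  At 20: go right to 22.
    At 22: go left to 28.
      28 is a leaf — visit 28.
    Visit 22.
    At 22: go right to 26.
      At 26: go left to 13.
        13 is a leaf — visit 13.
      Visit 26.
      At 26: go right to 9.
        9 is a leaf — visit 9.
Visit 16.
At 16: go right to 14.
  At 14: go left to 35.
    At 35: go left to 38.
      38 is a leaf — visit 38.
    Visit 35.
    At 35: no right child.
  Visit 14.
  At 14: no right child.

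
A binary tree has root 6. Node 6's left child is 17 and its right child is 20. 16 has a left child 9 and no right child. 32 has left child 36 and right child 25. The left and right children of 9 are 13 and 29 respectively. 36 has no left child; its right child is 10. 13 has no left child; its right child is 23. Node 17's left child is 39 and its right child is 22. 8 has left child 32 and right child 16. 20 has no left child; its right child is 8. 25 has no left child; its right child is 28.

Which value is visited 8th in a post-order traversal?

32

Post-order visits the left subtree, then the right subtree, then the node.
At 6: go left to 17.
  At 17: go left to 39.
    39 is a leaf — visit 39.
  At 17: go right to 22.
    22 is a leaf — visit 22.
  Visit 17.
At 6: go right to 20.
  At 20: no left child.
  At 20: go right to 8.
    At 8: go left to 32.
      At 32: go left to 36.
        At 36: no left child.
        At 36: go right to 10.
          10 is a leaf — visit 10.
        Visit 36.
      At 32: go right to 25.
        At 25: no left child.
        At 25: go right to 28.
          28 is a leaf — visit 28.
        Visit 25.
      Visit 32.
    At 8: go right to 16.
      At 16: go left to 9.
        At 9: go left to 13.
          At 13: no left child.
          At 13: go right to 23.
            23 is a leaf — visit 23.
          Visit 13.
        At 9: go right to 29.
          29 is a leaf — visit 29.
        Visit 9.
      At 16: no right child.
      Visit 16.
    Visit 8.
  Visit 20.
Visit 6.
Full post-order sequence: 39, 22, 17, 10, 36, 28, 25, 32, 23, 13, 29, 9, 16, 8, 20, 6.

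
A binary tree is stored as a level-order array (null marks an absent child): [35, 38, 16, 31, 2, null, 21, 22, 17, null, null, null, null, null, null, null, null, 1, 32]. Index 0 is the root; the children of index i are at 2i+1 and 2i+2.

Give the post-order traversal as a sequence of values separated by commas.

Post-order visits the left subtree, then the right subtree, then the node.
At 35: go left to 38.
  At 38: go left to 31.
    At 31: go left to 22.
      22 is a leaf — visit 22.
    At 31: go right to 17.
      At 17: go left to 1.
        1 is a leaf — visit 1.
      At 17: go right to 32.
        32 is a leaf — visit 32.
      Visit 17.
    Visit 31.
  At 38: go right to 2.
    2 is a leaf — visit 2.
  Visit 38.
At 35: go right to 16.
  At 16: no left child.
  At 16: go right to 21.
    21 is a leaf — visit 21.
  Visit 16.
Visit 35.

22, 1, 32, 17, 31, 2, 38, 21, 16, 35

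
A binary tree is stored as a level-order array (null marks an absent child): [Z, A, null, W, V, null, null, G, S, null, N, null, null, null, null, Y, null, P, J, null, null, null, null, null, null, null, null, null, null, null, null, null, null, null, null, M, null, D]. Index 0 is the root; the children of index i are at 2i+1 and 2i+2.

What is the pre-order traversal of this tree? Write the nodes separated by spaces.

Pre-order visits the node, then its left subtree, then its right subtree.
Visit Z.
At Z: go left to A.
  Visit A.
  At A: go left to W.
    Visit W.
    At W: go left to G.
      Visit G.
      At G: go left to Y.
        Y is a leaf — visit Y.
      At G: no right child.
    At W: go right to S.
      Visit S.
      At S: go left to P.
        Visit P.
        At P: go left to M.
          M is a leaf — visit M.
        At P: no right child.
      At S: go right to J.
        Visit J.
        At J: go left to D.
          D is a leaf — visit D.
        At J: no right child.
  At A: go right to V.
    Visit V.
    At V: no left child.
    At V: go right to N.
      N is a leaf — visit N.
At Z: no right child.

Z A W G Y S P M J D V N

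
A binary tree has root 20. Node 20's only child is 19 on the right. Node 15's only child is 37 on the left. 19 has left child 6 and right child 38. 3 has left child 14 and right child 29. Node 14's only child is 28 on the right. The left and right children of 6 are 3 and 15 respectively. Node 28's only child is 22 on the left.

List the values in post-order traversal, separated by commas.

Post-order visits the left subtree, then the right subtree, then the node.
At 20: no left child.
At 20: go right to 19.
  At 19: go left to 6.
    At 6: go left to 3.
      At 3: go left to 14.
        At 14: no left child.
        At 14: go right to 28.
          At 28: go left to 22.
            22 is a leaf — visit 22.
          At 28: no right child.
          Visit 28.
        Visit 14.
      At 3: go right to 29.
        29 is a leaf — visit 29.
      Visit 3.
    At 6: go right to 15.
      At 15: go left to 37.
        37 is a leaf — visit 37.
      At 15: no right child.
      Visit 15.
    Visit 6.
  At 19: go right to 38.
    38 is a leaf — visit 38.
  Visit 19.
Visit 20.

22, 28, 14, 29, 3, 37, 15, 6, 38, 19, 20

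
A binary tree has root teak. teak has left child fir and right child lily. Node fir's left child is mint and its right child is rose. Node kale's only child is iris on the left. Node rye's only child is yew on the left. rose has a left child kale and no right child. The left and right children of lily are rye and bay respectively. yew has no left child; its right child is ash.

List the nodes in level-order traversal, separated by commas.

Level-order visits nodes level by level from the root, left to right within each level.
Level 0: teak
Level 1: fir, lily
Level 2: mint, rose, rye, bay
Level 3: kale, yew
Level 4: iris, ash

teak, fir, lily, mint, rose, rye, bay, kale, yew, iris, ash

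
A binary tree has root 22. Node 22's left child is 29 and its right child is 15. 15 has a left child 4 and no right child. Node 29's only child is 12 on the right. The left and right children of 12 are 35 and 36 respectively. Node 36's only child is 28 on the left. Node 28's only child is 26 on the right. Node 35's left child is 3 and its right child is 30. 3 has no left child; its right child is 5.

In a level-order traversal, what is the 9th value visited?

Level-order visits nodes level by level from the root, left to right within each level.
Level 0: 22
Level 1: 29, 15
Level 2: 12, 4
Level 3: 35, 36
Level 4: 3, 30, 28
Level 5: 5, 26
Full level-order sequence: 22, 29, 15, 12, 4, 35, 36, 3, 30, 28, 5, 26.

30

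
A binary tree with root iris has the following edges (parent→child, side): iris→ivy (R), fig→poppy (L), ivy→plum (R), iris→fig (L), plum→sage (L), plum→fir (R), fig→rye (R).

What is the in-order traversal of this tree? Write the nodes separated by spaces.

poppy fig rye iris ivy sage plum fir

In-order visits the left subtree, then the node, then the right subtree.
At iris: go left to fig.
  At fig: go left to poppy.
    poppy is a leaf — visit poppy.
  Visit fig.
  At fig: go right to rye.
    rye is a leaf — visit rye.
Visit iris.
At iris: go right to ivy.
  At ivy: no left child.
  Visit ivy.
  At ivy: go right to plum.
    At plum: go left to sage.
      sage is a leaf — visit sage.
    Visit plum.
    At plum: go right to fir.
      fir is a leaf — visit fir.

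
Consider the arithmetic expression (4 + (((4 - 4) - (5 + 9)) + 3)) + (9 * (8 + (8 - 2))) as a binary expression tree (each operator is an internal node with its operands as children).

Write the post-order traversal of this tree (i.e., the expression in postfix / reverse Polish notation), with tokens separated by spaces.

4 4 4 - 5 9 + - 3 + + 9 8 8 2 - + * +

Post-order on an expression tree gives postfix notation: for each operator, emit left operand, right operand, then the operator.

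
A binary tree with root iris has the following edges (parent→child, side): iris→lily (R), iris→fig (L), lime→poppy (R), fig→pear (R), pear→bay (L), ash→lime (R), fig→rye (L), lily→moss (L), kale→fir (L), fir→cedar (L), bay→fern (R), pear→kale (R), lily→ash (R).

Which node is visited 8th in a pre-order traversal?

fir

Pre-order visits the node, then its left subtree, then its right subtree.
Visit iris.
At iris: go left to fig.
  Visit fig.
  At fig: go left to rye.
    rye is a leaf — visit rye.
  At fig: go right to pear.
    Visit pear.
    At pear: go left to bay.
      Visit bay.
      At bay: no left child.
      At bay: go right to fern.
        fern is a leaf — visit fern.
    At pear: go right to kale.
      Visit kale.
      At kale: go left to fir.
        Visit fir.
        At fir: go left to cedar.
          cedar is a leaf — visit cedar.
        At fir: no right child.
      At kale: no right child.
At iris: go right to lily.
  Visit lily.
  At lily: go left to moss.
    moss is a leaf — visit moss.
  At lily: go right to ash.
    Visit ash.
    At ash: no left child.
    At ash: go right to lime.
      Visit lime.
      At lime: no left child.
      At lime: go right to poppy.
        poppy is a leaf — visit poppy.
Full pre-order sequence: iris, fig, rye, pear, bay, fern, kale, fir, cedar, lily, moss, ash, lime, poppy.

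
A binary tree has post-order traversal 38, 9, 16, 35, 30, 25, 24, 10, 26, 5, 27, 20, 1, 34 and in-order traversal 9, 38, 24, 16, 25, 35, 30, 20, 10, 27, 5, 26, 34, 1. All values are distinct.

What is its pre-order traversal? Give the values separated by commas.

The last element of post-order is the root; it splits in-order into left and right subtrees.
Root 34: left subtree has 12 nodes {9, 38, 24, 16, 25, 35, 30, 20, 10, 27, 5, 26}, right has 1 {1}.
  Root 20: left subtree has 7 nodes {9, 38, 24, 16, 25, 35, 30}, right has 4 {10, 27, 5, 26}.
    Root 24: left subtree has 2 nodes {9, 38}, right has 4 {16, 25, 35, 30}.
      Root 9: left subtree has 0 nodes { }, right has 1 {38}.
      Root 25: left subtree has 1 node {16}, right has 2 {35, 30}.
        Root 30: left subtree has 1 node {35}, right has 0 { }.
    Root 27: left subtree has 1 node {10}, right has 2 {5, 26}.
      Root 5: left subtree has 0 nodes { }, right has 1 {26}.

34, 20, 24, 9, 38, 25, 16, 30, 35, 27, 10, 5, 26, 1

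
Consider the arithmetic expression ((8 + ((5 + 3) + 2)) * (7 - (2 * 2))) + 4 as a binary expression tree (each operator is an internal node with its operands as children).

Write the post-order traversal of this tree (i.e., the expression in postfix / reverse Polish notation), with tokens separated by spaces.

Post-order on an expression tree gives postfix notation: for each operator, emit left operand, right operand, then the operator.

8 5 3 + 2 + + 7 2 2 * - * 4 +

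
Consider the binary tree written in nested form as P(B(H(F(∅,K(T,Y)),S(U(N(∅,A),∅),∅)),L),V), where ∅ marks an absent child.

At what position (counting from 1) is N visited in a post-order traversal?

6

Post-order visits the left subtree, then the right subtree, then the node.
At P: go left to B.
  At B: go left to H.
    At H: go left to F.
      At F: no left child.
      At F: go right to K.
        At K: go left to T.
          T is a leaf — visit T.
        At K: go right to Y.
          Y is a leaf — visit Y.
        Visit K.
      Visit F.
    At H: go right to S.
      At S: go left to U.
        At U: go left to N.
          At N: no left child.
          At N: go right to A.
            A is a leaf — visit A.
          Visit N.
        At U: no right child.
        Visit U.
      At S: no right child.
      Visit S.
    Visit H.
  At B: go right to L.
    L is a leaf — visit L.
  Visit B.
At P: go right to V.
  V is a leaf — visit V.
Visit P.
Full post-order sequence: T, Y, K, F, A, N, U, S, H, L, B, V, P.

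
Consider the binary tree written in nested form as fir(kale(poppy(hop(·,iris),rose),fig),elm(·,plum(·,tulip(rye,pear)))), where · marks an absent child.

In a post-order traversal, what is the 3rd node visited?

Post-order visits the left subtree, then the right subtree, then the node.
At fir: go left to kale.
  At kale: go left to poppy.
    At poppy: go left to hop.
      At hop: no left child.
      At hop: go right to iris.
        iris is a leaf — visit iris.
      Visit hop.
    At poppy: go right to rose.
      rose is a leaf — visit rose.
    Visit poppy.
  At kale: go right to fig.
    fig is a leaf — visit fig.
  Visit kale.
At fir: go right to elm.
  At elm: no left child.
  At elm: go right to plum.
    At plum: no left child.
    At plum: go right to tulip.
      At tulip: go left to rye.
        rye is a leaf — visit rye.
      At tulip: go right to pear.
        pear is a leaf — visit pear.
      Visit tulip.
    Visit plum.
  Visit elm.
Visit fir.
Full post-order sequence: iris, hop, rose, poppy, fig, kale, rye, pear, tulip, plum, elm, fir.

rose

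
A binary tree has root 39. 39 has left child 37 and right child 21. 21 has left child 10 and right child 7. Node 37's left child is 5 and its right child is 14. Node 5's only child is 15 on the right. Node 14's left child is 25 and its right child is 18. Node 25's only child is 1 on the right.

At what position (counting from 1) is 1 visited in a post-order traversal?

3

Post-order visits the left subtree, then the right subtree, then the node.
At 39: go left to 37.
  At 37: go left to 5.
    At 5: no left child.
    At 5: go right to 15.
      15 is a leaf — visit 15.
    Visit 5.
  At 37: go right to 14.
    At 14: go left to 25.
      At 25: no left child.
      At 25: go right to 1.
        1 is a leaf — visit 1.
      Visit 25.
    At 14: go right to 18.
      18 is a leaf — visit 18.
    Visit 14.
  Visit 37.
At 39: go right to 21.
  At 21: go left to 10.
    10 is a leaf — visit 10.
  At 21: go right to 7.
    7 is a leaf — visit 7.
  Visit 21.
Visit 39.
Full post-order sequence: 15, 5, 1, 25, 18, 14, 37, 10, 7, 21, 39.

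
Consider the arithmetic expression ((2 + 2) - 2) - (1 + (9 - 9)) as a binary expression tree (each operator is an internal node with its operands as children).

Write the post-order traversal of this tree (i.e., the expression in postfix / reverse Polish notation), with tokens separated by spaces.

Post-order on an expression tree gives postfix notation: for each operator, emit left operand, right operand, then the operator.

2 2 + 2 - 1 9 9 - + -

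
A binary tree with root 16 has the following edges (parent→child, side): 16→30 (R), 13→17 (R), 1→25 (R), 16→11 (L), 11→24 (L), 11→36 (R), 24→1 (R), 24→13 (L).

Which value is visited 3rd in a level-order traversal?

Level-order visits nodes level by level from the root, left to right within each level.
Level 0: 16
Level 1: 11, 30
Level 2: 24, 36
Level 3: 13, 1
Level 4: 17, 25
Full level-order sequence: 16, 11, 30, 24, 36, 13, 1, 17, 25.

30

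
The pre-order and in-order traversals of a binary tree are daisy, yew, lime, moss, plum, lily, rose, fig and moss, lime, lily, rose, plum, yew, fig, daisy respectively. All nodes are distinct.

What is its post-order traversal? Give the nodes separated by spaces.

moss rose lily plum lime fig yew daisy

The first element of pre-order is the root; it splits in-order into left and right subtrees.
Root daisy: left subtree has 7 nodes {moss, lime, lily, rose, plum, yew, fig}, right has 0 { }.
  Root yew: left subtree has 5 nodes {moss, lime, lily, rose, plum}, right has 1 {fig}.
    Root lime: left subtree has 1 node {moss}, right has 3 {lily, rose, plum}.
      Root plum: left subtree has 2 nodes {lily, rose}, right has 0 { }.
        Root lily: left subtree has 0 nodes { }, right has 1 {rose}.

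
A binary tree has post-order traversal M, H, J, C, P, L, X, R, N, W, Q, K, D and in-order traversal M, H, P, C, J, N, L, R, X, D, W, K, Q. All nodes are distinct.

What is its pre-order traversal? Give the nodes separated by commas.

The last element of post-order is the root; it splits in-order into left and right subtrees.
Root D: left subtree has 9 nodes {M, H, P, C, J, N, L, R, X}, right has 3 {W, K, Q}.
  Root N: left subtree has 5 nodes {M, H, P, C, J}, right has 3 {L, R, X}.
    Root P: left subtree has 2 nodes {M, H}, right has 2 {C, J}.
      Root H: left subtree has 1 node {M}, right has 0 { }.
      Root C: left subtree has 0 nodes { }, right has 1 {J}.
    Root R: left subtree has 1 node {L}, right has 1 {X}.
  Root K: left subtree has 1 node {W}, right has 1 {Q}.

D, N, P, H, M, C, J, R, L, X, K, W, Q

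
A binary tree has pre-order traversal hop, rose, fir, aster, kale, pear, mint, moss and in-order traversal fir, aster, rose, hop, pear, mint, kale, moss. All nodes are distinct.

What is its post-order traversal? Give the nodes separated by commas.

The first element of pre-order is the root; it splits in-order into left and right subtrees.
Root hop: left subtree has 3 nodes {fir, aster, rose}, right has 4 {pear, mint, kale, moss}.
  Root rose: left subtree has 2 nodes {fir, aster}, right has 0 { }.
    Root fir: left subtree has 0 nodes { }, right has 1 {aster}.
  Root kale: left subtree has 2 nodes {pear, mint}, right has 1 {moss}.
    Root pear: left subtree has 0 nodes { }, right has 1 {mint}.

aster, fir, rose, mint, pear, moss, kale, hop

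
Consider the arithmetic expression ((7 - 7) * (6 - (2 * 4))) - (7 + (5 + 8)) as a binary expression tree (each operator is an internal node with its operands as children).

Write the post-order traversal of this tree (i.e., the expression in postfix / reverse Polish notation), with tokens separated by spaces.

Post-order on an expression tree gives postfix notation: for each operator, emit left operand, right operand, then the operator.

7 7 - 6 2 4 * - * 7 5 8 + + -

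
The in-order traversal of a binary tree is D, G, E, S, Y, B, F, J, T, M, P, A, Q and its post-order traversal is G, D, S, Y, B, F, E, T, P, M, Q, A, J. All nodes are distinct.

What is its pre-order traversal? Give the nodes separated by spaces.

J E D G F B Y S A M T P Q

The last element of post-order is the root; it splits in-order into left and right subtrees.
Root J: left subtree has 7 nodes {D, G, E, S, Y, B, F}, right has 5 {T, M, P, A, Q}.
  Root E: left subtree has 2 nodes {D, G}, right has 4 {S, Y, B, F}.
    Root D: left subtree has 0 nodes { }, right has 1 {G}.
    Root F: left subtree has 3 nodes {S, Y, B}, right has 0 { }.
      Root B: left subtree has 2 nodes {S, Y}, right has 0 { }.
        Root Y: left subtree has 1 node {S}, right has 0 { }.
  Root A: left subtree has 3 nodes {T, M, P}, right has 1 {Q}.
    Root M: left subtree has 1 node {T}, right has 1 {P}.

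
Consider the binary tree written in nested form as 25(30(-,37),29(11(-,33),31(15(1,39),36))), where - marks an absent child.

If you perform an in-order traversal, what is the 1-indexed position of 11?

In-order visits the left subtree, then the node, then the right subtree.
At 25: go left to 30.
  At 30: no left child.
  Visit 30.
  At 30: go right to 37.
    37 is a leaf — visit 37.
Visit 25.
At 25: go right to 29.
  At 29: go left to 11.
    At 11: no left child.
    Visit 11.
    At 11: go right to 33.
      33 is a leaf — visit 33.
  Visit 29.
  At 29: go right to 31.
    At 31: go left to 15.
      At 15: go left to 1.
        1 is a leaf — visit 1.
      Visit 15.
      At 15: go right to 39.
        39 is a leaf — visit 39.
    Visit 31.
    At 31: go right to 36.
      36 is a leaf — visit 36.
Full in-order sequence: 30, 37, 25, 11, 33, 29, 1, 15, 39, 31, 36.

4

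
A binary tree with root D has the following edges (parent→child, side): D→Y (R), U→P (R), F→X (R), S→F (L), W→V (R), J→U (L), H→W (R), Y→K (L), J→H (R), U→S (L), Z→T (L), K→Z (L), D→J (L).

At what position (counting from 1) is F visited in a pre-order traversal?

5

Pre-order visits the node, then its left subtree, then its right subtree.
Visit D.
At D: go left to J.
  Visit J.
  At J: go left to U.
    Visit U.
    At U: go left to S.
      Visit S.
      At S: go left to F.
        Visit F.
        At F: no left child.
        At F: go right to X.
          X is a leaf — visit X.
      At S: no right child.
    At U: go right to P.
      P is a leaf — visit P.
  At J: go right to H.
    Visit H.
    At H: no left child.
    At H: go right to W.
      Visit W.
      At W: no left child.
      At W: go right to V.
        V is a leaf — visit V.
At D: go right to Y.
  Visit Y.
  At Y: go left to K.
    Visit K.
    At K: go left to Z.
      Visit Z.
      At Z: go left to T.
        T is a leaf — visit T.
      At Z: no right child.
    At K: no right child.
  At Y: no right child.
Full pre-order sequence: D, J, U, S, F, X, P, H, W, V, Y, K, Z, T.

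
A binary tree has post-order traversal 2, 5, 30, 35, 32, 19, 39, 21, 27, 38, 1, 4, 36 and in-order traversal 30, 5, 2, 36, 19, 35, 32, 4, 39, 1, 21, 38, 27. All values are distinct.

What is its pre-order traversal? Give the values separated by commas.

The last element of post-order is the root; it splits in-order into left and right subtrees.
Root 36: left subtree has 3 nodes {30, 5, 2}, right has 9 {19, 35, 32, 4, 39, 1, 21, 38, 27}.
  Root 30: left subtree has 0 nodes { }, right has 2 {5, 2}.
    Root 5: left subtree has 0 nodes { }, right has 1 {2}.
  Root 4: left subtree has 3 nodes {19, 35, 32}, right has 5 {39, 1, 21, 38, 27}.
    Root 19: left subtree has 0 nodes { }, right has 2 {35, 32}.
      Root 32: left subtree has 1 node {35}, right has 0 { }.
    Root 1: left subtree has 1 node {39}, right has 3 {21, 38, 27}.
      Root 38: left subtree has 1 node {21}, right has 1 {27}.

36, 30, 5, 2, 4, 19, 32, 35, 1, 39, 38, 21, 27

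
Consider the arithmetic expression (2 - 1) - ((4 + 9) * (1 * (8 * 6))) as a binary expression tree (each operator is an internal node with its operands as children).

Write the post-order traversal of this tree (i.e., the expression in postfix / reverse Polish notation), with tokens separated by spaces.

Post-order on an expression tree gives postfix notation: for each operator, emit left operand, right operand, then the operator.

2 1 - 4 9 + 1 8 6 * * * -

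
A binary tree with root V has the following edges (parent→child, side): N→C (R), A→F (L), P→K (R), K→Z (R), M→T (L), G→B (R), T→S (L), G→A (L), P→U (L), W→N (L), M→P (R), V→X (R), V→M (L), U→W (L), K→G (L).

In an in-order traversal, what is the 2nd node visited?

In-order visits the left subtree, then the node, then the right subtree.
At V: go left to M.
  At M: go left to T.
    At T: go left to S.
      S is a leaf — visit S.
    Visit T.
    At T: no right child.
  Visit M.
  At M: go right to P.
    At P: go left to U.
      At U: go left to W.
        At W: go left to N.
          At N: no left child.
          Visit N.
          At N: go right to C.
            C is a leaf — visit C.
        Visit W.
        At W: no right child.
      Visit U.
      At U: no right child.
    Visit P.
    At P: go right to K.
      At K: go left to G.
        At G: go left to A.
          At A: go left to F.
            F is a leaf — visit F.
          Visit A.
          At A: no right child.
        Visit G.
        At G: go right to B.
          B is a leaf — visit B.
      Visit K.
      At K: go right to Z.
        Z is a leaf — visit Z.
Visit V.
At V: go right to X.
  X is a leaf — visit X.
Full in-order sequence: S, T, M, N, C, W, U, P, F, A, G, B, K, Z, V, X.

T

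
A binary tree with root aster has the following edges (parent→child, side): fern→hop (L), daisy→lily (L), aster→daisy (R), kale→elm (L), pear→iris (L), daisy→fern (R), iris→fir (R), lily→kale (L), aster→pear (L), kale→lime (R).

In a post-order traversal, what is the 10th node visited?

daisy

Post-order visits the left subtree, then the right subtree, then the node.
At aster: go left to pear.
  At pear: go left to iris.
    At iris: no left child.
    At iris: go right to fir.
      fir is a leaf — visit fir.
    Visit iris.
  At pear: no right child.
  Visit pear.
At aster: go right to daisy.
  At daisy: go left to lily.
    At lily: go left to kale.
      At kale: go left to elm.
        elm is a leaf — visit elm.
      At kale: go right to lime.
        lime is a leaf — visit lime.
      Visit kale.
    At lily: no right child.
    Visit lily.
  At daisy: go right to fern.
    At fern: go left to hop.
      hop is a leaf — visit hop.
    At fern: no right child.
    Visit fern.
  Visit daisy.
Visit aster.
Full post-order sequence: fir, iris, pear, elm, lime, kale, lily, hop, fern, daisy, aster.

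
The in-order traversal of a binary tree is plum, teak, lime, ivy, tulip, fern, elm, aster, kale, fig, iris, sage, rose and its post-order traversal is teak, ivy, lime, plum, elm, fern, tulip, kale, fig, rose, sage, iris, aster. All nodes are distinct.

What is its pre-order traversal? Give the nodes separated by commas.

The last element of post-order is the root; it splits in-order into left and right subtrees.
Root aster: left subtree has 7 nodes {plum, teak, lime, ivy, tulip, fern, elm}, right has 5 {kale, fig, iris, sage, rose}.
  Root tulip: left subtree has 4 nodes {plum, teak, lime, ivy}, right has 2 {fern, elm}.
    Root plum: left subtree has 0 nodes { }, right has 3 {teak, lime, ivy}.
      Root lime: left subtree has 1 node {teak}, right has 1 {ivy}.
    Root fern: left subtree has 0 nodes { }, right has 1 {elm}.
  Root iris: left subtree has 2 nodes {kale, fig}, right has 2 {sage, rose}.
    Root fig: left subtree has 1 node {kale}, right has 0 { }.
    Root sage: left subtree has 0 nodes { }, right has 1 {rose}.

aster, tulip, plum, lime, teak, ivy, fern, elm, iris, fig, kale, sage, rose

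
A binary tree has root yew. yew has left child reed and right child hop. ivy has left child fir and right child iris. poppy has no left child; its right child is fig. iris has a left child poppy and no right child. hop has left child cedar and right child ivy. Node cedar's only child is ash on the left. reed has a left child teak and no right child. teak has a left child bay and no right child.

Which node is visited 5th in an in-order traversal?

ash

In-order visits the left subtree, then the node, then the right subtree.
At yew: go left to reed.
  At reed: go left to teak.
    At teak: go left to bay.
      bay is a leaf — visit bay.
    Visit teak.
    At teak: no right child.
  Visit reed.
  At reed: no right child.
Visit yew.
At yew: go right to hop.
  At hop: go left to cedar.
    At cedar: go left to ash.
      ash is a leaf — visit ash.
    Visit cedar.
    At cedar: no right child.
  Visit hop.
  At hop: go right to ivy.
    At ivy: go left to fir.
      fir is a leaf — visit fir.
    Visit ivy.
    At ivy: go right to iris.
      At iris: go left to poppy.
        At poppy: no left child.
        Visit poppy.
        At poppy: go right to fig.
          fig is a leaf — visit fig.
      Visit iris.
      At iris: no right child.
Full in-order sequence: bay, teak, reed, yew, ash, cedar, hop, fir, ivy, poppy, fig, iris.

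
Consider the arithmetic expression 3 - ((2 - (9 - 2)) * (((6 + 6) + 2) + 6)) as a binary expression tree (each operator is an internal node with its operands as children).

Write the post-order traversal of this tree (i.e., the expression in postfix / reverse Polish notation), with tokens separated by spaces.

Post-order on an expression tree gives postfix notation: for each operator, emit left operand, right operand, then the operator.

3 2 9 2 - - 6 6 + 2 + 6 + * -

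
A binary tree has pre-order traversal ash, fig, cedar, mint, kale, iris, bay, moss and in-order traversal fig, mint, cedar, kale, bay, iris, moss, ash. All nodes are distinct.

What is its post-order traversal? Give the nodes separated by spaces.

The first element of pre-order is the root; it splits in-order into left and right subtrees.
Root ash: left subtree has 7 nodes {fig, mint, cedar, kale, bay, iris, moss}, right has 0 { }.
  Root fig: left subtree has 0 nodes { }, right has 6 {mint, cedar, kale, bay, iris, moss}.
    Root cedar: left subtree has 1 node {mint}, right has 4 {kale, bay, iris, moss}.
      Root kale: left subtree has 0 nodes { }, right has 3 {bay, iris, moss}.
        Root iris: left subtree has 1 node {bay}, right has 1 {moss}.

mint bay moss iris kale cedar fig ash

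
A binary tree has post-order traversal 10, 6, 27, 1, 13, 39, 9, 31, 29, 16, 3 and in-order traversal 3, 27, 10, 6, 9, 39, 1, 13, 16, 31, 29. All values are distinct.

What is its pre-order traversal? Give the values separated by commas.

The last element of post-order is the root; it splits in-order into left and right subtrees.
Root 3: left subtree has 0 nodes { }, right has 10 {27, 10, 6, 9, 39, 1, 13, 16, 31, 29}.
  Root 16: left subtree has 7 nodes {27, 10, 6, 9, 39, 1, 13}, right has 2 {31, 29}.
    Root 9: left subtree has 3 nodes {27, 10, 6}, right has 3 {39, 1, 13}.
      Root 27: left subtree has 0 nodes { }, right has 2 {10, 6}.
        Root 6: left subtree has 1 node {10}, right has 0 { }.
      Root 39: left subtree has 0 nodes { }, right has 2 {1, 13}.
        Root 13: left subtree has 1 node {1}, right has 0 { }.
    Root 29: left subtree has 1 node {31}, right has 0 { }.

3, 16, 9, 27, 6, 10, 39, 13, 1, 29, 31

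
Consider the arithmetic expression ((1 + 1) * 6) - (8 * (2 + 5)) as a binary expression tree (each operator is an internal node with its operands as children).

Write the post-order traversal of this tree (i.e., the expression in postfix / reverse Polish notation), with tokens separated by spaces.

Post-order on an expression tree gives postfix notation: for each operator, emit left operand, right operand, then the operator.

1 1 + 6 * 8 2 5 + * -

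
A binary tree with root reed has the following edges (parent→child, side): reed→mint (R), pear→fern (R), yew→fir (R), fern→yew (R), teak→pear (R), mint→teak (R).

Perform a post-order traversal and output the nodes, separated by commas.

fir, yew, fern, pear, teak, mint, reed

Post-order visits the left subtree, then the right subtree, then the node.
At reed: no left child.
At reed: go right to mint.
  At mint: no left child.
  At mint: go right to teak.
    At teak: no left child.
    At teak: go right to pear.
      At pear: no left child.
      At pear: go right to fern.
        At fern: no left child.
        At fern: go right to yew.
          At yew: no left child.
          At yew: go right to fir.
            fir is a leaf — visit fir.
          Visit yew.
        Visit fern.
      Visit pear.
    Visit teak.
  Visit mint.
Visit reed.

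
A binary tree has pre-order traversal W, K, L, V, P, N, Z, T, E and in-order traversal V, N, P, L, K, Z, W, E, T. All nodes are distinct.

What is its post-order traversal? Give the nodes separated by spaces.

N P V L Z K E T W

The first element of pre-order is the root; it splits in-order into left and right subtrees.
Root W: left subtree has 6 nodes {V, N, P, L, K, Z}, right has 2 {E, T}.
  Root K: left subtree has 4 nodes {V, N, P, L}, right has 1 {Z}.
    Root L: left subtree has 3 nodes {V, N, P}, right has 0 { }.
      Root V: left subtree has 0 nodes { }, right has 2 {N, P}.
        Root P: left subtree has 1 node {N}, right has 0 { }.
  Root T: left subtree has 1 node {E}, right has 0 { }.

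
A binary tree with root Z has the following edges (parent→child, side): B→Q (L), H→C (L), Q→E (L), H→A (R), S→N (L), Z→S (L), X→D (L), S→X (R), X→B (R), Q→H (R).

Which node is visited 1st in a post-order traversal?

Post-order visits the left subtree, then the right subtree, then the node.
At Z: go left to S.
  At S: go left to N.
    N is a leaf — visit N.
  At S: go right to X.
    At X: go left to D.
      D is a leaf — visit D.
    At X: go right to B.
      At B: go left to Q.
        At Q: go left to E.
          E is a leaf — visit E.
        At Q: go right to H.
          At H: go left to C.
            C is a leaf — visit C.
          At H: go right to A.
            A is a leaf — visit A.
          Visit H.
        Visit Q.
      At B: no right child.
      Visit B.
    Visit X.
  Visit S.
At Z: no right child.
Visit Z.
Full post-order sequence: N, D, E, C, A, H, Q, B, X, S, Z.

N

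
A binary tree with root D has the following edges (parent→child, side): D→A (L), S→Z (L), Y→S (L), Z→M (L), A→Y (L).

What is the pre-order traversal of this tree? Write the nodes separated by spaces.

D A Y S Z M

Pre-order visits the node, then its left subtree, then its right subtree.
Visit D.
At D: go left to A.
  Visit A.
  At A: go left to Y.
    Visit Y.
    At Y: go left to S.
      Visit S.
      At S: go left to Z.
        Visit Z.
        At Z: go left to M.
          M is a leaf — visit M.
        At Z: no right child.
      At S: no right child.
    At Y: no right child.
  At A: no right child.
At D: no right child.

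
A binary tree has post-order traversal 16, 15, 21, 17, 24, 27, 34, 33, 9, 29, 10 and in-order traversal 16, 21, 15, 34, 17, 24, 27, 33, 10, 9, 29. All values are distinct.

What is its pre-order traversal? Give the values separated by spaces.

10 33 34 21 16 15 27 24 17 29 9

The last element of post-order is the root; it splits in-order into left and right subtrees.
Root 10: left subtree has 8 nodes {16, 21, 15, 34, 17, 24, 27, 33}, right has 2 {9, 29}.
  Root 33: left subtree has 7 nodes {16, 21, 15, 34, 17, 24, 27}, right has 0 { }.
    Root 34: left subtree has 3 nodes {16, 21, 15}, right has 3 {17, 24, 27}.
      Root 21: left subtree has 1 node {16}, right has 1 {15}.
      Root 27: left subtree has 2 nodes {17, 24}, right has 0 { }.
        Root 24: left subtree has 1 node {17}, right has 0 { }.
  Root 29: left subtree has 1 node {9}, right has 0 { }.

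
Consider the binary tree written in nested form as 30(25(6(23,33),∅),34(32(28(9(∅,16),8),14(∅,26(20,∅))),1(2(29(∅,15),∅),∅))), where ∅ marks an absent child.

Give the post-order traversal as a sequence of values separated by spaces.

Post-order visits the left subtree, then the right subtree, then the node.
At 30: go left to 25.
  At 25: go left to 6.
    At 6: go left to 23.
      23 is a leaf — visit 23.
    At 6: go right to 33.
      33 is a leaf — visit 33.
    Visit 6.
  At 25: no right child.
  Visit 25.
At 30: go right to 34.
  At 34: go left to 32.
    At 32: go left to 28.
      At 28: go left to 9.
        At 9: no left child.
        At 9: go right to 16.
          16 is a leaf — visit 16.
        Visit 9.
      At 28: go right to 8.
        8 is a leaf — visit 8.
      Visit 28.
    At 32: go right to 14.
      At 14: no left child.
      At 14: go right to 26.
        At 26: go left to 20.
          20 is a leaf — visit 20.
        At 26: no right child.
        Visit 26.
      Visit 14.
    Visit 32.
  At 34: go right to 1.
    At 1: go left to 2.
      At 2: go left to 29.
        At 29: no left child.
        At 29: go right to 15.
          15 is a leaf — visit 15.
        Visit 29.
      At 2: no right child.
      Visit 2.
    At 1: no right child.
    Visit 1.
  Visit 34.
Visit 30.

23 33 6 25 16 9 8 28 20 26 14 32 15 29 2 1 34 30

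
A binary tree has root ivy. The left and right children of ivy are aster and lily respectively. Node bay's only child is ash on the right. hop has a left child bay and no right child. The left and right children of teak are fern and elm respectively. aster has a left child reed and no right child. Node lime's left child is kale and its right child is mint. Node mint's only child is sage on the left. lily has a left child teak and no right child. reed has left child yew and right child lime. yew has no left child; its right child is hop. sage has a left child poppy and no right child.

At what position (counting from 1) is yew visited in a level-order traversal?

6

Level-order visits nodes level by level from the root, left to right within each level.
Level 0: ivy
Level 1: aster, lily
Level 2: reed, teak
Level 3: yew, lime, fern, elm
Level 4: hop, kale, mint
Level 5: bay, sage
Level 6: ash, poppy
Full level-order sequence: ivy, aster, lily, reed, teak, yew, lime, fern, elm, hop, kale, mint, bay, sage, ash, poppy.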